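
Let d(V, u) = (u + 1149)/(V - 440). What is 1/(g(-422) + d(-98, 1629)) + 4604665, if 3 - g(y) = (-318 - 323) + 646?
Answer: 8873189186/1927 ≈ 4.6047e+6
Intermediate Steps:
d(V, u) = (1149 + u)/(-440 + V)
g(y) = -2 (g(y) = 3 - ((-318 - 323) + 646) = 3 - (-641 + 646) = 3 - 1*5 = 3 - 5 = -2)
1/(g(-422) + d(-98, 1629)) + 4604665 = 1/(-2 + (1149 + 1629)/(-440 - 98)) + 4604665 = 1/(-2 + 2778/(-538)) + 4604665 = 1/(-2 - 1/538*2778) + 4604665 = 1/(-2 - 1389/269) + 4604665 = 1/(-1927/269) + 4604665 = -269/1927 + 4604665 = 8873189186/1927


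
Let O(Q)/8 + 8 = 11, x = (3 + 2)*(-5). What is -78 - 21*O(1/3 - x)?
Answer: -582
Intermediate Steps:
x = -25 (x = 5*(-5) = -25)
O(Q) = 24 (O(Q) = -64 + 8*11 = -64 + 88 = 24)
-78 - 21*O(1/3 - x) = -78 - 21*24 = -78 - 504 = -582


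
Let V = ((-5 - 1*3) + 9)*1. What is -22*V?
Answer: -22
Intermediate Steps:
V = 1 (V = ((-5 - 3) + 9)*1 = (-8 + 9)*1 = 1*1 = 1)
-22*V = -22*1 = -22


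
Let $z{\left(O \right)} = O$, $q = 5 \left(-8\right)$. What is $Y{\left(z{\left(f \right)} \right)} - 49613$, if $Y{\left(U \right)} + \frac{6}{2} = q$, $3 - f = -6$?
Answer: $-49656$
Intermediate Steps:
$f = 9$ ($f = 3 - -6 = 3 + 6 = 9$)
$q = -40$
$Y{\left(U \right)} = -43$ ($Y{\left(U \right)} = -3 - 40 = -43$)
$Y{\left(z{\left(f \right)} \right)} - 49613 = -43 - 49613 = -49656$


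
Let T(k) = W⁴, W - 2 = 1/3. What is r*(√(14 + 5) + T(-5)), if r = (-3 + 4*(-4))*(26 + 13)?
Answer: -593047/27 - 741*√19 ≈ -25195.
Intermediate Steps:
r = -741 (r = (-3 - 16)*39 = -19*39 = -741)
W = 7/3 (W = 2 + 1/3 = 2 + ⅓ = 7/3 ≈ 2.3333)
T(k) = 2401/81 (T(k) = (7/3)⁴ = 2401/81)
r*(√(14 + 5) + T(-5)) = -741*(√(14 + 5) + 2401/81) = -741*(√19 + 2401/81) = -741*(2401/81 + √19) = -593047/27 - 741*√19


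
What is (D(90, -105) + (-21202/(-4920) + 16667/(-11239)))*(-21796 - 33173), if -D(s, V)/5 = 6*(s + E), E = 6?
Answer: 1457556600110063/9215980 ≈ 1.5816e+8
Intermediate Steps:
D(s, V) = -180 - 30*s (D(s, V) = -30*(s + 6) = -30*(6 + s) = -5*(36 + 6*s) = -180 - 30*s)
(D(90, -105) + (-21202/(-4920) + 16667/(-11239)))*(-21796 - 33173) = ((-180 - 30*90) + (-21202/(-4920) + 16667/(-11239)))*(-21796 - 33173) = ((-180 - 2700) + (-21202*(-1/4920) + 16667*(-1/11239)))*(-54969) = (-2880 + (10601/2460 - 16667/11239))*(-54969) = (-2880 + 78143819/27647940)*(-54969) = -79547923381/27647940*(-54969) = 1457556600110063/9215980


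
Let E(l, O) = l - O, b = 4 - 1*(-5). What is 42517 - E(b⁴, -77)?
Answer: 35879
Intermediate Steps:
b = 9 (b = 4 + 5 = 9)
42517 - E(b⁴, -77) = 42517 - (9⁴ - 1*(-77)) = 42517 - (6561 + 77) = 42517 - 1*6638 = 42517 - 6638 = 35879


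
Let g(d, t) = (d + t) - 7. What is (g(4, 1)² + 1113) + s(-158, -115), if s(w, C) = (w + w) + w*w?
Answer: 25765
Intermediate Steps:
g(d, t) = -7 + d + t
s(w, C) = w² + 2*w (s(w, C) = 2*w + w² = w² + 2*w)
(g(4, 1)² + 1113) + s(-158, -115) = ((-7 + 4 + 1)² + 1113) - 158*(2 - 158) = ((-2)² + 1113) - 158*(-156) = (4 + 1113) + 24648 = 1117 + 24648 = 25765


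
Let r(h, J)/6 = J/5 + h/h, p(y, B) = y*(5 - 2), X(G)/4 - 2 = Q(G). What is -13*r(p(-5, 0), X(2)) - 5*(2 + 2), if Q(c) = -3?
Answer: -178/5 ≈ -35.600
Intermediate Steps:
X(G) = -4 (X(G) = 8 + 4*(-3) = 8 - 12 = -4)
p(y, B) = 3*y (p(y, B) = y*3 = 3*y)
r(h, J) = 6 + 6*J/5 (r(h, J) = 6*(J/5 + h/h) = 6*(J*(1/5) + 1) = 6*(J/5 + 1) = 6*(1 + J/5) = 6 + 6*J/5)
-13*r(p(-5, 0), X(2)) - 5*(2 + 2) = -13*(6 + (6/5)*(-4)) - 5*(2 + 2) = -13*(6 - 24/5) - 5*4 = -13*6/5 - 20 = -78/5 - 20 = -178/5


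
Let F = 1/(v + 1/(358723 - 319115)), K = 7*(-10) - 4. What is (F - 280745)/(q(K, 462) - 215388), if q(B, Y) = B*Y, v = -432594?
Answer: 1603445416255701/1425426964697992 ≈ 1.1249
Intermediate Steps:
K = -74 (K = -70 - 4 = -74)
F = -39608/17134183151 (F = 1/(-432594 + 1/(358723 - 319115)) = 1/(-432594 + 1/39608) = 1/(-17134183151/39608) = -39608/17134183151 ≈ -2.3116e-6)
(F - 280745)/(q(K, 462) - 215388) = (-39608/17134183151 - 280745)/(-74*462 - 215388) = -4810336248767103/(17134183151*(-34188 - 215388)) = -4810336248767103/17134183151/(-249576) = -4810336248767103/17134183151*(-1/249576) = 1603445416255701/1425426964697992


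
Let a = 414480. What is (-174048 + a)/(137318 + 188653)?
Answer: 80144/108657 ≈ 0.73759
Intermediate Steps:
(-174048 + a)/(137318 + 188653) = (-174048 + 414480)/(137318 + 188653) = 240432/325971 = 240432*(1/325971) = 80144/108657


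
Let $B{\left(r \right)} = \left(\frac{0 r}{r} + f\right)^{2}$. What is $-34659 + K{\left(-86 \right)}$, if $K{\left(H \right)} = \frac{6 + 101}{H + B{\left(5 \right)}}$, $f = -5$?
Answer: $- \frac{2114306}{61} \approx -34661.0$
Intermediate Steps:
$B{\left(r \right)} = 25$ ($B{\left(r \right)} = \left(\frac{0 r}{r} - 5\right)^{2} = \left(\frac{0}{r} - 5\right)^{2} = \left(0 - 5\right)^{2} = \left(-5\right)^{2} = 25$)
$K{\left(H \right)} = \frac{107}{25 + H}$ ($K{\left(H \right)} = \frac{6 + 101}{H + 25} = \frac{107}{25 + H}$)
$-34659 + K{\left(-86 \right)} = -34659 + \frac{107}{25 - 86} = -34659 + \frac{107}{-61} = -34659 + 107 \left(- \frac{1}{61}\right) = -34659 - \frac{107}{61} = - \frac{2114306}{61}$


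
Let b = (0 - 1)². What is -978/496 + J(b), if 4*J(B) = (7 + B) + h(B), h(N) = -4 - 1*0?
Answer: -241/248 ≈ -0.97177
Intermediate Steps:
b = 1 (b = (-1)² = 1)
h(N) = -4 (h(N) = -4 + 0 = -4)
J(B) = ¾ + B/4 (J(B) = ((7 + B) - 4)/4 = (3 + B)/4 = ¾ + B/4)
-978/496 + J(b) = -978/496 + (¾ + (¼)*1) = (1/496)*(-978) + (¾ + ¼) = -489/248 + 1 = -241/248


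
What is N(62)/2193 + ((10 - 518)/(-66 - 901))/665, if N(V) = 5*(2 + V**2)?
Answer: 4122353898/470073205 ≈ 8.7696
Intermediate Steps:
N(V) = 10 + 5*V**2
N(62)/2193 + ((10 - 518)/(-66 - 901))/665 = (10 + 5*62**2)/2193 + ((10 - 518)/(-66 - 901))/665 = (10 + 5*3844)*(1/2193) - 508/(-967)*(1/665) = (10 + 19220)*(1/2193) - 508*(-1/967)*(1/665) = 19230*(1/2193) + (508/967)*(1/665) = 6410/731 + 508/643055 = 4122353898/470073205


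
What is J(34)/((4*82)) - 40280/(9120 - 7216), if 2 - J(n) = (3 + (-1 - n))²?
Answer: -473679/19516 ≈ -24.271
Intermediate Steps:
J(n) = 2 - (2 - n)² (J(n) = 2 - (3 + (-1 - n))² = 2 - (2 - n)²)
J(34)/((4*82)) - 40280/(9120 - 7216) = (2 - (-2 + 34)²)/((4*82)) - 40280/(9120 - 7216) = (2 - 1*32²)/328 - 40280/1904 = (2 - 1*1024)*(1/328) - 40280*1/1904 = (2 - 1024)*(1/328) - 5035/238 = -1022*1/328 - 5035/238 = -511/164 - 5035/238 = -473679/19516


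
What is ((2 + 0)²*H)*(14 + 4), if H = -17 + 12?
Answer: -360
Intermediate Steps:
H = -5
((2 + 0)²*H)*(14 + 4) = ((2 + 0)²*(-5))*(14 + 4) = (2²*(-5))*18 = (4*(-5))*18 = -20*18 = -360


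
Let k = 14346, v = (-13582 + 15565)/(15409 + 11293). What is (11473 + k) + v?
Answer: 689420921/26702 ≈ 25819.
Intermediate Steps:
v = 1983/26702 ≈ 0.074264
(11473 + k) + v = (11473 + 14346) + 1983/26702 = 25819 + 1983/26702 = 689420921/26702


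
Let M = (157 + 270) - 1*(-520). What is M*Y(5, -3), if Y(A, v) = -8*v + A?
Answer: 27463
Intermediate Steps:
Y(A, v) = A - 8*v
M = 947 (M = 427 + 520 = 947)
M*Y(5, -3) = 947*(5 - 8*(-3)) = 947*(5 + 24) = 947*29 = 27463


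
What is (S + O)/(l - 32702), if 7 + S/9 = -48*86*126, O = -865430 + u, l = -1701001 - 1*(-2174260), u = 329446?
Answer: -401323/33889 ≈ -11.842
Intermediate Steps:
l = 473259 (l = -1701001 + 2174260 = 473259)
O = -535984 (O = -865430 + 329446 = -535984)
S = -4681215 (S = -63 + 9*(-48*86*126) = -63 + 9*(-4128*126) = -63 + 9*(-520128) = -63 - 4681152 = -4681215)
(S + O)/(l - 32702) = (-4681215 - 535984)/(473259 - 32702) = -5217199/440557 = -5217199*1/440557 = -401323/33889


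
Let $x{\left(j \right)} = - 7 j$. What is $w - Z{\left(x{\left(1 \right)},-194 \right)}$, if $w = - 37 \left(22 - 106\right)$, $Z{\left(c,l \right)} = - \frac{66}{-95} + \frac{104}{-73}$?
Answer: $\frac{21559042}{6935} \approx 3108.7$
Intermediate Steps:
$Z{\left(c,l \right)} = - \frac{5062}{6935}$ ($Z{\left(c,l \right)} = \left(-66\right) \left(- \frac{1}{95}\right) + 104 \left(- \frac{1}{73}\right) = \frac{66}{95} - \frac{104}{73} = - \frac{5062}{6935}$)
$w = 3108$ ($w = \left(-37\right) \left(-84\right) = 3108$)
$w - Z{\left(x{\left(1 \right)},-194 \right)} = 3108 - - \frac{5062}{6935} = 3108 + \frac{5062}{6935} = \frac{21559042}{6935}$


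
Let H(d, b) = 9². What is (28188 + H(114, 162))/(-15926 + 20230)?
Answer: 28269/4304 ≈ 6.5681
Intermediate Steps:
H(d, b) = 81
(28188 + H(114, 162))/(-15926 + 20230) = (28188 + 81)/(-15926 + 20230) = 28269/4304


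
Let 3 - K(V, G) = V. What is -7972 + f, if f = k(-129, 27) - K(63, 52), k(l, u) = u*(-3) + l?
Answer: -8122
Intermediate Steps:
K(V, G) = 3 - V
k(l, u) = l - 3*u (k(l, u) = -3*u + l = l - 3*u)
f = -150 (f = (-129 - 3*27) - (3 - 1*63) = (-129 - 81) - (3 - 63) = -210 - 1*(-60) = -210 + 60 = -150)
-7972 + f = -7972 - 150 = -8122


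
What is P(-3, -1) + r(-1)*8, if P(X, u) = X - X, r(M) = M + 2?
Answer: 8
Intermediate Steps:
r(M) = 2 + M
P(X, u) = 0
P(-3, -1) + r(-1)*8 = 0 + (2 - 1)*8 = 0 + 1*8 = 0 + 8 = 8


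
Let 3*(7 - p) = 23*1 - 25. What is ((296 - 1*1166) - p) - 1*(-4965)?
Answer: 12262/3 ≈ 4087.3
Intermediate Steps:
p = 23/3 (p = 7 - (23*1 - 25)/3 = 7 - (23 - 25)/3 = 7 - ⅓*(-2) = 7 + ⅔ = 23/3 ≈ 7.6667)
((296 - 1*1166) - p) - 1*(-4965) = ((296 - 1*1166) - 1*23/3) - 1*(-4965) = ((296 - 1166) - 23/3) + 4965 = (-870 - 23/3) + 4965 = -2633/3 + 4965 = 12262/3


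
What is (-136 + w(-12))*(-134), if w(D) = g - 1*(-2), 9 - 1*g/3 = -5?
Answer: 12328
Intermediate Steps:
g = 42 (g = 27 - 3*(-5) = 27 + 15 = 42)
w(D) = 44 (w(D) = 42 - 1*(-2) = 42 + 2 = 44)
(-136 + w(-12))*(-134) = (-136 + 44)*(-134) = -92*(-134) = 12328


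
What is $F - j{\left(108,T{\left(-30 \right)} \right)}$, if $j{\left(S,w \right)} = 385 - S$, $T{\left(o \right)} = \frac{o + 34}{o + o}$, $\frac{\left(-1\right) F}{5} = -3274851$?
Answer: $16373978$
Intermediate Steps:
$F = 16374255$ ($F = \left(-5\right) \left(-3274851\right) = 16374255$)
$T{\left(o \right)} = \frac{34 + o}{2 o}$
$F - j{\left(108,T{\left(-30 \right)} \right)} = 16374255 - \left(385 - 108\right) = 16374255 - 277 = 16373978$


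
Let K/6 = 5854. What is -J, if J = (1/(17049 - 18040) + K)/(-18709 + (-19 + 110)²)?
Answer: 3164353/939468 ≈ 3.3682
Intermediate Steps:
K = 35124 (K = 6*5854 = 35124)
J = -3164353/939468 (J = (1/(17049 - 18040) + 35124)/(-18709 + (-19 + 110)²) = (1/(-991) + 35124)/(-18709 + 91²) = (-1/991 + 35124)/(-18709 + 8281) = (34807883/991)/(-10428) = (34807883/991)*(-1/10428) = -3164353/939468 ≈ -3.3682)
-J = -1*(-3164353/939468) = 3164353/939468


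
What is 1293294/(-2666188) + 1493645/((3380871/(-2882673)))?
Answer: -1913297280614341509/1502339614958 ≈ -1.2735e+6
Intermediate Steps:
1293294/(-2666188) + 1493645/((3380871/(-2882673))) = 1293294*(-1/2666188) + 1493645/((3380871*(-1/2882673))) = -646647/1333094 + 1493645/(-1126957/960891) = -646647/1333094 + 1493645*(-960891/1126957) = -646647/1333094 - 1435230037695/1126957 = -1913297280614341509/1502339614958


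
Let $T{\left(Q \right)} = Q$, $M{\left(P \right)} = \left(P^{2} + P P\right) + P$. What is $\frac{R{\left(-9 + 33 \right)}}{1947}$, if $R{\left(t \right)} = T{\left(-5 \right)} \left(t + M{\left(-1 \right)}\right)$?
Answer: $- \frac{125}{1947} \approx -0.064201$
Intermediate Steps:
$M{\left(P \right)} = P + 2 P^{2}$ ($M{\left(P \right)} = \left(P^{2} + P^{2}\right) + P = 2 P^{2} + P = P + 2 P^{2}$)
$R{\left(t \right)} = -5 - 5 t$ ($R{\left(t \right)} = - 5 \left(t - \left(1 + 2 \left(-1\right)\right)\right) = - 5 \left(t - \left(1 - 2\right)\right) = - 5 \left(t - -1\right) = - 5 \left(t + 1\right) = - 5 \left(1 + t\right) = -5 - 5 t$)
$\frac{R{\left(-9 + 33 \right)}}{1947} = \frac{-5 - 5 \left(-9 + 33\right)}{1947} = \left(-5 - 120\right) \frac{1}{1947} = \left(-125\right) \frac{1}{1947} = - \frac{125}{1947}$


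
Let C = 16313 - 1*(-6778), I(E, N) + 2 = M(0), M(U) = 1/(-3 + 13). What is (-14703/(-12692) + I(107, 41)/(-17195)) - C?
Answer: -1326079610879/57431300 ≈ -23090.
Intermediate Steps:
M(U) = ⅒ (M(U) = 1/10 = ⅒)
I(E, N) = -19/10 (I(E, N) = -2 + ⅒ = -19/10)
C = 23091 (C = 16313 + 6778 = 23091)
(-14703/(-12692) + I(107, 41)/(-17195)) - C = (-14703/(-12692) - 19/10/(-17195)) - 1*23091 = (-14703*(-1/12692) - 19/10*(-1/17195)) - 23091 = (14703/12692 + 1/9050) - 23091 = 66537421/57431300 - 23091 = -1326079610879/57431300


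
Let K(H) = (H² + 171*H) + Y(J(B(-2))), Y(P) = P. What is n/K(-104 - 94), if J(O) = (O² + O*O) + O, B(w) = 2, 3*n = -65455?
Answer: -5035/1236 ≈ -4.0736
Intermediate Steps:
n = -65455/3 (n = (⅓)*(-65455) = -65455/3 ≈ -21818.)
J(O) = O + 2*O² (J(O) = (O² + O²) + O = 2*O² + O = O + 2*O²)
K(H) = 10 + H² + 171*H (K(H) = (H² + 171*H) + 2*(1 + 2*2) = (H² + 171*H) + 2*(1 + 4) = (H² + 171*H) + 2*5 = (H² + 171*H) + 10 = 10 + H² + 171*H)
n/K(-104 - 94) = -65455/(3*(10 + (-104 - 94)² + 171*(-104 - 94))) = -65455/(3*(10 + (-198)² + 171*(-198))) = -65455/(3*(10 + 39204 - 33858)) = -65455/3/5356 = -65455/3*1/5356 = -5035/1236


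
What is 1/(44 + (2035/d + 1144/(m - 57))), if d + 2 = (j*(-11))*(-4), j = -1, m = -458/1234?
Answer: -74014/1493563 ≈ -0.049555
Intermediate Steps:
m = -229/617 (m = -458*1/1234 = -229/617 ≈ -0.37115)
d = -46 (d = -2 - 1*(-11)*(-4) = -2 + 11*(-4) = -2 - 44 = -46)
1/(44 + (2035/d + 1144/(m - 57))) = 1/(44 + (2035/(-46) + 1144/(-229/617 - 57))) = 1/(44 + (2035*(-1/46) + 1144/(-35398/617))) = 1/(44 + (-2035/46 + 1144*(-617/35398))) = 1/(44 + (-2035/46 - 32084/1609)) = 1/(44 - 4750179/74014) = 1/(-1493563/74014) = -74014/1493563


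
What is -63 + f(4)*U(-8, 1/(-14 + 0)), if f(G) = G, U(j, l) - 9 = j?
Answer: -59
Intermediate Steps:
U(j, l) = 9 + j
-63 + f(4)*U(-8, 1/(-14 + 0)) = -63 + 4*(9 - 8) = -63 + 4*1 = -63 + 4 = -59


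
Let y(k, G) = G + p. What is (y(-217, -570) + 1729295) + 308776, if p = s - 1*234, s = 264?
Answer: 2037531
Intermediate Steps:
p = 30 (p = 264 - 1*234 = 264 - 234 = 30)
y(k, G) = 30 + G (y(k, G) = G + 30 = 30 + G)
(y(-217, -570) + 1729295) + 308776 = ((30 - 570) + 1729295) + 308776 = (-540 + 1729295) + 308776 = 1728755 + 308776 = 2037531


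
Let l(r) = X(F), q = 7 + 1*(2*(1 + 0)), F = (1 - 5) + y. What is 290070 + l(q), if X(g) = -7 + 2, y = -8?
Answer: 290065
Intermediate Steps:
F = -12 (F = (1 - 5) - 8 = -4 - 8 = -12)
q = 9 (q = 7 + 1*(2*1) = 7 + 1*2 = 7 + 2 = 9)
X(g) = -5
l(r) = -5
290070 + l(q) = 290070 - 5 = 290065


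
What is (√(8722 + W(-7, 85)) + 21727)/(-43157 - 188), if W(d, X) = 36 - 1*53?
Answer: -21727/43345 - √8705/43345 ≈ -0.50341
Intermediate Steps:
W(d, X) = -17 (W(d, X) = 36 - 53 = -17)
(√(8722 + W(-7, 85)) + 21727)/(-43157 - 188) = (√(8722 - 17) + 21727)/(-43157 - 188) = (√8705 + 21727)/(-43345) = (21727 + √8705)*(-1/43345) = -21727/43345 - √8705/43345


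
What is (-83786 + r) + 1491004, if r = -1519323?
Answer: -112105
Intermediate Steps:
(-83786 + r) + 1491004 = (-83786 - 1519323) + 1491004 = -1603109 + 1491004 = -112105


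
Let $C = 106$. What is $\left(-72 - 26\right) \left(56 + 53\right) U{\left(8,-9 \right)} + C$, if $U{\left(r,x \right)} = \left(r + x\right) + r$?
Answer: $-74668$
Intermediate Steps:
$U{\left(r,x \right)} = x + 2 r$
$\left(-72 - 26\right) \left(56 + 53\right) U{\left(8,-9 \right)} + C = \left(-72 - 26\right) \left(56 + 53\right) \left(-9 + 2 \cdot 8\right) + 106 = \left(-98\right) 109 \left(-9 + 16\right) + 106 = \left(-10682\right) 7 + 106 = -74774 + 106 = -74668$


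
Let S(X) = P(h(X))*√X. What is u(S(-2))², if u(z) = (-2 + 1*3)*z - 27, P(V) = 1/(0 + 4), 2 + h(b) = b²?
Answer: (108 - I*√2)²/16 ≈ 728.88 - 19.092*I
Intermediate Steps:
h(b) = -2 + b²
P(V) = ¼ (P(V) = 1/4 = ¼)
S(X) = √X/4
u(z) = -27 + z (u(z) = (-2 + 3)*z - 27 = 1*z - 27 = z - 27 = -27 + z)
u(S(-2))² = (-27 + √(-2)/4)² = (-27 + (I*√2)/4)² = (-27 + I*√2/4)²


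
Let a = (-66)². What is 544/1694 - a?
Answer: -3689260/847 ≈ -4355.7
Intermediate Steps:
a = 4356
544/1694 - a = 544/1694 - 1*4356 = 544*(1/1694) - 4356 = 272/847 - 4356 = -3689260/847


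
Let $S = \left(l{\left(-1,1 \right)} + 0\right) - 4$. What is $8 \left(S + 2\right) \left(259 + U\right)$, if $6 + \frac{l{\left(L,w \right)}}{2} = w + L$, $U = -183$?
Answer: $-8512$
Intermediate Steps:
$l{\left(L,w \right)} = -12 + 2 L + 2 w$ ($l{\left(L,w \right)} = -12 + 2 \left(w + L\right) = -12 + 2 \left(L + w\right) = -12 + \left(2 L + 2 w\right) = -12 + 2 L + 2 w$)
$S = -16$ ($S = \left(\left(-12 + 2 \left(-1\right) + 2 \cdot 1\right) + 0\right) - 4 = \left(\left(-12 - 2 + 2\right) + 0\right) - 4 = \left(-12 + 0\right) - 4 = -12 - 4 = -16$)
$8 \left(S + 2\right) \left(259 + U\right) = 8 \left(-16 + 2\right) \left(259 - 183\right) = 8 \left(-14\right) 76 = \left(-112\right) 76 = -8512$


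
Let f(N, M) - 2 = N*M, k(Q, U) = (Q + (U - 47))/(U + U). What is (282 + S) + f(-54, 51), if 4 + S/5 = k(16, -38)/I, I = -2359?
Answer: -446417505/179284 ≈ -2490.0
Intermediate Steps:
k(Q, U) = (-47 + Q + U)/(2*U) (k(Q, U) = (Q + (-47 + U))/((2*U)) = (-47 + Q + U)*(1/(2*U)) = (-47 + Q + U)/(2*U))
S = -3586025/179284 (S = -20 + 5*(((½)*(-47 + 16 - 38)/(-38))/(-2359)) = -20 + 5*(((½)*(-1/38)*(-69))*(-1/2359)) = -20 + 5*((69/76)*(-1/2359)) = -20 + 5*(-69/179284) = -20 - 345/179284 = -3586025/179284 ≈ -20.002)
f(N, M) = 2 + M*N (f(N, M) = 2 + N*M = 2 + M*N)
(282 + S) + f(-54, 51) = (282 - 3586025/179284) + (2 + 51*(-54)) = 46972063/179284 + (2 - 2754) = 46972063/179284 - 2752 = -446417505/179284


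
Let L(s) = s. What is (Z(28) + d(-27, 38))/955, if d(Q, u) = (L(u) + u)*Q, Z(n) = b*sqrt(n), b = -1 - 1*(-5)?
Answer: -2052/955 + 8*sqrt(7)/955 ≈ -2.1265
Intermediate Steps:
b = 4 (b = -1 + 5 = 4)
Z(n) = 4*sqrt(n)
d(Q, u) = 2*Q*u (d(Q, u) = (u + u)*Q = (2*u)*Q = 2*Q*u)
(Z(28) + d(-27, 38))/955 = (4*sqrt(28) + 2*(-27)*38)/955 = (4*(2*sqrt(7)) - 2052)/955 = (8*sqrt(7) - 2052)/955 = (-2052 + 8*sqrt(7))/955 = -2052/955 + 8*sqrt(7)/955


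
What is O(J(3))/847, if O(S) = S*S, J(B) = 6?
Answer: 36/847 ≈ 0.042503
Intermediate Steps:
O(S) = S²
O(J(3))/847 = 6²/847 = 36*(1/847) = 36/847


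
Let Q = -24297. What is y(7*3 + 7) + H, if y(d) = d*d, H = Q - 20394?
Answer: -43907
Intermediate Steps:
H = -44691 (H = -24297 - 20394 = -44691)
y(d) = d**2
y(7*3 + 7) + H = (7*3 + 7)**2 - 44691 = (21 + 7)**2 - 44691 = 28**2 - 44691 = 784 - 44691 = -43907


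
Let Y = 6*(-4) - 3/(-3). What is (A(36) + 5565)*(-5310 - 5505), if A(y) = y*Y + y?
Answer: -51619995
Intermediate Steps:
Y = -23 (Y = -24 - 3*(-1/3) = -24 + 1 = -23)
A(y) = -22*y (A(y) = y*(-23) + y = -23*y + y = -22*y)
(A(36) + 5565)*(-5310 - 5505) = (-22*36 + 5565)*(-5310 - 5505) = (-792 + 5565)*(-10815) = 4773*(-10815) = -51619995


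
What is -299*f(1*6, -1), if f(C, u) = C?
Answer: -1794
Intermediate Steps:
-299*f(1*6, -1) = -299*6 = -1794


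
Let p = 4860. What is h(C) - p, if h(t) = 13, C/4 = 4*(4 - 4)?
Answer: -4847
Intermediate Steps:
C = 0 (C = 4*(4*(4 - 4)) = 4*(4*0) = 4*0 = 0)
h(C) - p = 13 - 1*4860 = 13 - 4860 = -4847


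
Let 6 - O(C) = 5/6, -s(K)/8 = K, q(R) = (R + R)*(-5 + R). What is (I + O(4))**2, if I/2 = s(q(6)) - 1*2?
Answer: 1311025/36 ≈ 36417.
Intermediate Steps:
q(R) = 2*R*(-5 + R) (q(R) = (2*R)*(-5 + R) = 2*R*(-5 + R))
s(K) = -8*K
I = -196 (I = 2*(-16*6*(-5 + 6) - 1*2) = 2*(-16*6 - 2) = 2*(-8*12 - 2) = 2*(-96 - 2) = 2*(-98) = -196)
O(C) = 31/6 (O(C) = 6 - 5/6 = 31/6)
(I + O(4))**2 = (-196 + 31/6)**2 = (-1145/6)**2 = 1311025/36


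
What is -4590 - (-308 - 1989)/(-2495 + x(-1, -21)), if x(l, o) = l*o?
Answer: -11357957/2474 ≈ -4590.9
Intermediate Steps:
-4590 - (-308 - 1989)/(-2495 + x(-1, -21)) = -4590 - (-308 - 1989)/(-2495 - 1*(-21)) = -4590 - (-2297)/(-2495 + 21) = -4590 - (-2297)/(-2474) = -4590 - (-2297)*(-1)/2474 = -4590 - 1*2297/2474 = -4590 - 2297/2474 = -11357957/2474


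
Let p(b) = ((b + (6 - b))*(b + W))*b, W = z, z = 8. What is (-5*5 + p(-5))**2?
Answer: 13225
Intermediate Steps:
W = 8
p(b) = b*(48 + 6*b) (p(b) = ((b + (6 - b))*(b + 8))*b = (6*(8 + b))*b = (48 + 6*b)*b = b*(48 + 6*b))
(-5*5 + p(-5))**2 = (-5*5 + 6*(-5)*(8 - 5))**2 = (-25 + 6*(-5)*3)**2 = (-25 - 90)**2 = (-115)**2 = 13225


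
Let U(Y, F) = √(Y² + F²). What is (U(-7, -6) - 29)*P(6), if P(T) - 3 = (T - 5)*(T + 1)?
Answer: -290 + 10*√85 ≈ -197.80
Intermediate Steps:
P(T) = 3 + (1 + T)*(-5 + T) (P(T) = 3 + (T - 5)*(T + 1) = 3 + (-5 + T)*(1 + T) = 3 + (1 + T)*(-5 + T))
U(Y, F) = √(F² + Y²)
(U(-7, -6) - 29)*P(6) = (√((-6)² + (-7)²) - 29)*(-2 + 6² - 4*6) = (√(36 + 49) - 29)*(-2 + 36 - 24) = (√85 - 29)*10 = (-29 + √85)*10 = -290 + 10*√85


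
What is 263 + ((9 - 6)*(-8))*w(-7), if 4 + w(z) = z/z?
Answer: 335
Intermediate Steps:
w(z) = -3 (w(z) = -4 + z/z = -4 + 1 = -3)
263 + ((9 - 6)*(-8))*w(-7) = 263 + ((9 - 6)*(-8))*(-3) = 263 + (3*(-8))*(-3) = 263 - 24*(-3) = 263 + 72 = 335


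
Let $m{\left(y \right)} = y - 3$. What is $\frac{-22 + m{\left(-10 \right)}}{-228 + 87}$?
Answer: $\frac{35}{141} \approx 0.24823$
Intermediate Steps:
$m{\left(y \right)} = -3 + y$ ($m{\left(y \right)} = y - 3 = -3 + y$)
$\frac{-22 + m{\left(-10 \right)}}{-228 + 87} = \frac{-22 - 13}{-228 + 87} = \frac{-22 - 13}{-141} = \left(-35\right) \left(- \frac{1}{141}\right) = \frac{35}{141}$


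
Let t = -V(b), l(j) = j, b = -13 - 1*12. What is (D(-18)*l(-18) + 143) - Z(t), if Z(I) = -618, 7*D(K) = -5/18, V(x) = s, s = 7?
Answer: 5332/7 ≈ 761.71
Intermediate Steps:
b = -25 (b = -13 - 12 = -25)
V(x) = 7
D(K) = -5/126 (D(K) = (-5/18)/7 = (-5*1/18)/7 = (1/7)*(-5/18) = -5/126)
t = -7 (t = -1*7 = -7)
(D(-18)*l(-18) + 143) - Z(t) = (-5/126*(-18) + 143) - 1*(-618) = (5/7 + 143) + 618 = 1006/7 + 618 = 5332/7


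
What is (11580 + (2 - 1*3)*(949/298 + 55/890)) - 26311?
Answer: -195390841/13261 ≈ -14734.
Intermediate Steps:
(11580 + (2 - 1*3)*(949/298 + 55/890)) - 26311 = (11580 + (2 - 3)*(949*(1/298) + 55*(1/890))) - 26311 = (11580 - (949/298 + 11/178)) - 26311 = (11580 - 1*43050/13261) - 26311 = (11580 - 43050/13261) - 26311 = 153519330/13261 - 26311 = -195390841/13261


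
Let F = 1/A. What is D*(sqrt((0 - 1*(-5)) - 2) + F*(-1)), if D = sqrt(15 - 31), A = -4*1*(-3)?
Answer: I*(-1 + 12*sqrt(3))/3 ≈ 6.5949*I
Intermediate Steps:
A = 12 (A = -4*(-3) = 12)
D = 4*I (D = sqrt(-16) = 4*I ≈ 4.0*I)
F = 1/12 ≈ 0.083333
D*(sqrt((0 - 1*(-5)) - 2) + F*(-1)) = (4*I)*(sqrt((0 - 1*(-5)) - 2) + (1/12)*(-1)) = (4*I)*(sqrt((0 + 5) - 2) - 1/12) = (4*I)*(sqrt(5 - 2) - 1/12) = (4*I)*(sqrt(3) - 1/12) = (4*I)*(-1/12 + sqrt(3)) = 4*I*(-1/12 + sqrt(3))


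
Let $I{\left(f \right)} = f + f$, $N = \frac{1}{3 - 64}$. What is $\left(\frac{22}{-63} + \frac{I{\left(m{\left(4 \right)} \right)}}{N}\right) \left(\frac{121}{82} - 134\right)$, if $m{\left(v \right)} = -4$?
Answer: $- \frac{166927987}{2583} \approx -64626.0$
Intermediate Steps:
$N = - \frac{1}{61}$ ($N = \frac{1}{-61} = - \frac{1}{61} \approx -0.016393$)
$I{\left(f \right)} = 2 f$
$\left(\frac{22}{-63} + \frac{I{\left(m{\left(4 \right)} \right)}}{N}\right) \left(\frac{121}{82} - 134\right) = \left(\frac{22}{-63} + \frac{2 \left(-4\right)}{- \frac{1}{61}}\right) \left(\frac{121}{82} - 134\right) = \left(22 \left(- \frac{1}{63}\right) - -488\right) \left(121 \cdot \frac{1}{82} - 134\right) = \left(- \frac{22}{63} + 488\right) \left(\frac{121}{82} - 134\right) = \frac{30722}{63} \left(- \frac{10867}{82}\right) = - \frac{166927987}{2583}$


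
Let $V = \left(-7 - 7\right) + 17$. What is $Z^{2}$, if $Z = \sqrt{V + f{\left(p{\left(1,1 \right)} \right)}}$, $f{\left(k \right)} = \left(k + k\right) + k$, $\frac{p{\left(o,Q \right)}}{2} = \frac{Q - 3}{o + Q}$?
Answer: $-3$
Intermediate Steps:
$p{\left(o,Q \right)} = \frac{2 \left(-3 + Q\right)}{Q + o}$ ($p{\left(o,Q \right)} = 2 \frac{Q - 3}{o + Q} = 2 \frac{-3 + Q}{Q + o} = \frac{2 \left(-3 + Q\right)}{Q + o}$)
$f{\left(k \right)} = 3 k$ ($f{\left(k \right)} = 2 k + k = 3 k$)
$V = 3$ ($V = -14 + 17 = 3$)
$Z = i \sqrt{3}$ ($Z = \sqrt{3 + 3 \frac{2 \left(-3 + 1\right)}{1 + 1}} = \sqrt{3 + 3 \cdot 2 \cdot \frac{1}{2} \left(-2\right)} = \sqrt{3 + 3 \left(-2\right)} = \sqrt{3 - 6} = \sqrt{-3} = i \sqrt{3} \approx 1.732 i$)
$Z^{2} = \left(i \sqrt{3}\right)^{2} = -3$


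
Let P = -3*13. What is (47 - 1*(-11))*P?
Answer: -2262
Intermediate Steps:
P = -39
(47 - 1*(-11))*P = (47 - 1*(-11))*(-39) = (47 + 11)*(-39) = 58*(-39) = -2262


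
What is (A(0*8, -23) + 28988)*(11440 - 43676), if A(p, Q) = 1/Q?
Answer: -21492482628/23 ≈ -9.3446e+8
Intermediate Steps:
(A(0*8, -23) + 28988)*(11440 - 43676) = (1/(-23) + 28988)*(11440 - 43676) = (-1/23 + 28988)*(-32236) = (666723/23)*(-32236) = -21492482628/23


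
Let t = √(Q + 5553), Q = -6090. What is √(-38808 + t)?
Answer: √(-38808 + I*√537) ≈ 0.0588 + 197.0*I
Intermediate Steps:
t = I*√537 (t = √(-6090 + 5553) = √(-537) = I*√537 ≈ 23.173*I)
√(-38808 + t) = √(-38808 + I*√537)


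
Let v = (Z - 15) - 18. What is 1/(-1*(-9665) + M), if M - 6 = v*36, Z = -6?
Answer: 1/8267 ≈ 0.00012096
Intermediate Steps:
v = -39 (v = (-6 - 15) - 18 = -21 - 18 = -39)
M = -1398 (M = 6 - 39*36 = 6 - 1404 = -1398)
1/(-1*(-9665) + M) = 1/(-1*(-9665) - 1398) = 1/(9665 - 1398) = 1/8267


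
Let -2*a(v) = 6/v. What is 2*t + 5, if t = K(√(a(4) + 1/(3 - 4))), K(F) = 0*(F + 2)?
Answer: 5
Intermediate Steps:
a(v) = -3/v
K(F) = 0 (K(F) = 0*(2 + F) = 0)
t = 0
2*t + 5 = 2*0 + 5 = 0 + 5 = 5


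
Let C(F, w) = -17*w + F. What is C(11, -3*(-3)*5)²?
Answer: 568516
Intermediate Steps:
C(F, w) = F - 17*w
C(11, -3*(-3)*5)² = (11 - 17*(-3*(-3))*5)² = (11 - 153*5)² = (11 - 17*45)² = (11 - 765)² = (-754)² = 568516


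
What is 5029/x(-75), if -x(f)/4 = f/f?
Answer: -5029/4 ≈ -1257.3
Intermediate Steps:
x(f) = -4 (x(f) = -4*f/f = -4*1 = -4)
5029/x(-75) = 5029/(-4) = 5029*(-¼) = -5029/4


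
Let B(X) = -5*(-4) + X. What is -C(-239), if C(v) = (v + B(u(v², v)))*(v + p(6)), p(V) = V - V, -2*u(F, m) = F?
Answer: -13756601/2 ≈ -6.8783e+6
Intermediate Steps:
u(F, m) = -F/2
B(X) = 20 + X
p(V) = 0
C(v) = v*(20 + v - v²/2) (C(v) = (v + (20 - v²/2))*(v + 0) = (20 + v - v²/2)*v = v*(20 + v - v²/2))
-C(-239) = -(-239)*(40 - 1*(-239)² + 2*(-239))/2 = -(-239)*(40 - 1*57121 - 478)/2 = -(-239)*(40 - 57121 - 478)/2 = -(-239)*(-57559)/2 = -1*13756601/2 = -13756601/2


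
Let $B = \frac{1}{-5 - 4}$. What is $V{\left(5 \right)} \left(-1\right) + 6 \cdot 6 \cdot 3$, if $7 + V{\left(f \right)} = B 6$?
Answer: $\frac{347}{3} \approx 115.67$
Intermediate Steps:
$B = - \frac{1}{9}$ ($B = \frac{1}{-9} = - \frac{1}{9} \approx -0.11111$)
$V{\left(f \right)} = - \frac{23}{3}$ ($V{\left(f \right)} = -7 - \frac{2}{3} = - \frac{23}{3}$)
$V{\left(5 \right)} \left(-1\right) + 6 \cdot 6 \cdot 3 = \left(- \frac{23}{3}\right) \left(-1\right) + 6 \cdot 6 \cdot 3 = \frac{23}{3} + 36 \cdot 3 = \frac{23}{3} + 108 = \frac{347}{3}$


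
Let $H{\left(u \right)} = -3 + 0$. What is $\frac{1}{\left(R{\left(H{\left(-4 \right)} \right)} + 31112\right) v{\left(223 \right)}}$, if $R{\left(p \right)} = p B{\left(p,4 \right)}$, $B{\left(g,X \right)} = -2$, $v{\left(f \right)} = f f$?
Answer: $\frac{1}{1547467022} \approx 6.4622 \cdot 10^{-10}$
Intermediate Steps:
$H{\left(u \right)} = -3$
$v{\left(f \right)} = f^{2}$
$R{\left(p \right)} = - 2 p$ ($R{\left(p \right)} = p \left(-2\right) = - 2 p$)
$\frac{1}{\left(R{\left(H{\left(-4 \right)} \right)} + 31112\right) v{\left(223 \right)}} = \frac{1}{\left(\left(-2\right) \left(-3\right) + 31112\right) 223^{2}} = \frac{1}{\left(6 + 31112\right) 49729} = \frac{1}{31118} \cdot \frac{1}{49729} = \frac{1}{1547467022}$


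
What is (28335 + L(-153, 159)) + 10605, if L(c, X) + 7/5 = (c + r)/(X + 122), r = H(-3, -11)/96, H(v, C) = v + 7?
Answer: 1312991237/33720 ≈ 38938.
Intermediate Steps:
H(v, C) = 7 + v
r = 1/24 (r = (7 - 3)/96 = 4*(1/96) = 1/24 ≈ 0.041667)
L(c, X) = -7/5 + (1/24 + c)/(122 + X) (L(c, X) = -7/5 + (c + 1/24)/(X + 122) = -7/5 + (1/24 + c)/(122 + X))
(28335 + L(-153, 159)) + 10605 = (28335 + (-20491 - 168*159 + 120*(-153))/(120*(122 + 159))) + 10605 = (28335 + (1/120)*(-20491 - 26712 - 18360)/281) + 10605 = (28335 + (1/120)*(1/281)*(-65563)) + 10605 = (28335 - 65563/33720) + 10605 = 955390637/33720 + 10605 = 1312991237/33720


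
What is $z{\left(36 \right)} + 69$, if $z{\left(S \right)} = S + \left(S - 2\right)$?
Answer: $139$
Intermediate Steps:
$z{\left(S \right)} = -2 + 2 S$ ($z{\left(S \right)} = S + \left(-2 + S\right) = -2 + 2 S$)
$z{\left(36 \right)} + 69 = \left(-2 + 2 \cdot 36\right) + 69 = \left(-2 + 72\right) + 69 = 70 + 69 = 139$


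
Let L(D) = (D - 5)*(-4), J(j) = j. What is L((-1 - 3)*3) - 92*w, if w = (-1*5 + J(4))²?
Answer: -24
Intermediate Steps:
L(D) = 20 - 4*D (L(D) = (-5 + D)*(-4) = 20 - 4*D)
w = 1 (w = (-1*5 + 4)² = (-5 + 4)² = (-1)² = 1)
L((-1 - 3)*3) - 92*w = (20 - 4*(-1 - 3)*3) - 92*1 = (20 - (-16)*3) - 92 = (20 - 4*(-12)) - 92 = (20 + 48) - 92 = 68 - 92 = -24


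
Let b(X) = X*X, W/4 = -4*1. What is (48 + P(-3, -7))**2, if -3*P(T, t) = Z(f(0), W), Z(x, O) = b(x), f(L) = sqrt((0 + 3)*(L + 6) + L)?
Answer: 1764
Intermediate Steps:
W = -16 (W = 4*(-4*1) = 4*(-4) = -16)
f(L) = sqrt(18 + 4*L) (f(L) = sqrt(3*(6 + L) + L) = sqrt((18 + 3*L) + L) = sqrt(18 + 4*L))
b(X) = X**2
Z(x, O) = x**2
P(T, t) = -6 (P(T, t) = -(sqrt(18 + 4*0))**2/3 = -(sqrt(18 + 0))**2/3 = -(sqrt(18))**2/3 = -(3*sqrt(2))**2/3 = -1/3*18 = -6)
(48 + P(-3, -7))**2 = (48 - 6)**2 = 42**2 = 1764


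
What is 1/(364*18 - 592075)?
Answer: -1/585523 ≈ -1.7079e-6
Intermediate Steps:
1/(364*18 - 592075) = 1/(6552 - 592075) = 1/(-585523) = -1/585523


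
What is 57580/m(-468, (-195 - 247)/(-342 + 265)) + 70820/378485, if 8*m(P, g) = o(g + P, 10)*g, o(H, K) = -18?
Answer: -671201349844/150561333 ≈ -4458.0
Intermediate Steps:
m(P, g) = -9*g/4 (m(P, g) = (-18*g)/8 = -9*g/4)
57580/m(-468, (-195 - 247)/(-342 + 265)) + 70820/378485 = 57580/((-9*(-195 - 247)/(4*(-342 + 265)))) + 70820/378485 = 57580/((-(-1989)/(2*(-77)))) + 70820*(1/378485) = 57580/((-(-1989)*(-1)/(2*77))) + 14164/75697 = 57580/((-9/4*442/77)) + 14164/75697 = 57580/(-1989/154) + 14164/75697 = 57580*(-154/1989) + 14164/75697 = -8867320/1989 + 14164/75697 = -671201349844/150561333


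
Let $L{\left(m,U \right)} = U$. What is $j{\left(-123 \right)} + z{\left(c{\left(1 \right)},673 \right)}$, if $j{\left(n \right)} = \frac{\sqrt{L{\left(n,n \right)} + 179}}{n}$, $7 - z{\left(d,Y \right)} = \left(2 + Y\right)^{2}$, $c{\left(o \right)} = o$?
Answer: $-455618 - \frac{2 \sqrt{14}}{123} \approx -4.5562 \cdot 10^{5}$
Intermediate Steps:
$z{\left(d,Y \right)} = 7 - \left(2 + Y\right)^{2}$
$j{\left(n \right)} = \frac{\sqrt{179 + n}}{n}$ ($j{\left(n \right)} = \frac{\sqrt{n + 179}}{n} = \frac{\sqrt{179 + n}}{n}$)
$j{\left(-123 \right)} + z{\left(c{\left(1 \right)},673 \right)} = \frac{\sqrt{179 - 123}}{-123} + \left(7 - \left(2 + 673\right)^{2}\right) = - \frac{\sqrt{56}}{123} + \left(7 - 675^{2}\right) = - \frac{2 \sqrt{14}}{123} + \left(7 - 455625\right) = - \frac{2 \sqrt{14}}{123} - 455618 = -455618 - \frac{2 \sqrt{14}}{123}$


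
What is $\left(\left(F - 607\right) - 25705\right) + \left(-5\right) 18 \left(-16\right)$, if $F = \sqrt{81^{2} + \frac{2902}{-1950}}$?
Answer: $-24872 + \frac{2 \sqrt{62356359}}{195} \approx -24791.0$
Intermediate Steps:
$F = \frac{2 \sqrt{62356359}}{195}$ ($F = \sqrt{6561 + 2902 \left(- \frac{1}{1950}\right)} = \sqrt{6561 - \frac{1451}{975}} = \sqrt{\frac{6395524}{975}} = \frac{2 \sqrt{62356359}}{195} \approx 80.991$)
$\left(\left(F - 607\right) - 25705\right) + \left(-5\right) 18 \left(-16\right) = \left(\left(\frac{2 \sqrt{62356359}}{195} - 607\right) - 25705\right) + \left(-5\right) 18 \left(-16\right) = \left(\left(-607 + \frac{2 \sqrt{62356359}}{195}\right) - 25705\right) - -1440 = \left(-26312 + \frac{2 \sqrt{62356359}}{195}\right) + 1440 = -24872 + \frac{2 \sqrt{62356359}}{195}$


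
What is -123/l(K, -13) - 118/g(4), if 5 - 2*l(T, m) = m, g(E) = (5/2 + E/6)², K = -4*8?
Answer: -27545/1083 ≈ -25.434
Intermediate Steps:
K = -32
g(E) = (5/2 + E/6)² (g(E) = (5*(½) + E*(⅙))² = (5/2 + E/6)²)
l(T, m) = 5/2 - m/2
-123/l(K, -13) - 118/g(4) = -123/(5/2 - ½*(-13)) - 118*36/(15 + 4)² = -123/(5/2 + 13/2) - 118/((1/36)*19²) = -123/9 - 118/((1/36)*361) = -123*⅑ - 118/361/36 = -41/3 - 118*36/361 = -41/3 - 4248/361 = -27545/1083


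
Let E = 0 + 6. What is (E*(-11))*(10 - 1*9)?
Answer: -66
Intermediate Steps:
E = 6
(E*(-11))*(10 - 1*9) = (6*(-11))*(10 - 1*9) = -66*(10 - 9) = -66*1 = -66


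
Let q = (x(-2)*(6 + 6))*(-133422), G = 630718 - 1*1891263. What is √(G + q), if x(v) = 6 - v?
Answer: I*√14069057 ≈ 3750.9*I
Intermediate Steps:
G = -1260545 (G = 630718 - 1891263 = -1260545)
q = -12808512 (q = ((6 - 1*(-2))*(6 + 6))*(-133422) = ((6 + 2)*12)*(-133422) = (8*12)*(-133422) = 96*(-133422) = -12808512)
√(G + q) = √(-1260545 - 12808512) = √(-14069057) = I*√14069057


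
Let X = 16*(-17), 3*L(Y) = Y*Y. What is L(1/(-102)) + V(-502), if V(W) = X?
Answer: -8489663/31212 ≈ -272.00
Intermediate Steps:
L(Y) = Y²/3 (L(Y) = (Y*Y)/3 = Y²/3)
X = -272
V(W) = -272
L(1/(-102)) + V(-502) = (1/(-102))²/3 - 272 = (-1/102)²/3 - 272 = (⅓)*(1/10404) - 272 = 1/31212 - 272 = -8489663/31212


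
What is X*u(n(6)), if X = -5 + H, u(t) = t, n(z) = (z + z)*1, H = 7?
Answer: 24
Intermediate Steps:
n(z) = 2*z (n(z) = (2*z)*1 = 2*z)
X = 2 (X = -5 + 7 = 2)
X*u(n(6)) = 2*(2*6) = 2*12 = 24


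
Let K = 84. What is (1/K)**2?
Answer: 1/7056 ≈ 0.00014172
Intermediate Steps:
(1/K)**2 = (1/84)**2 = 1/7056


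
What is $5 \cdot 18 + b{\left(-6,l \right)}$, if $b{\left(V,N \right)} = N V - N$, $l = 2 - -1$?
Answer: $69$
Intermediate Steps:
$l = 3$ ($l = 2 + 1 = 3$)
$b{\left(V,N \right)} = - N + N V$
$5 \cdot 18 + b{\left(-6,l \right)} = 5 \cdot 18 + 3 \left(-1 - 6\right) = 90 + 3 \left(-7\right) = 90 - 21 = 69$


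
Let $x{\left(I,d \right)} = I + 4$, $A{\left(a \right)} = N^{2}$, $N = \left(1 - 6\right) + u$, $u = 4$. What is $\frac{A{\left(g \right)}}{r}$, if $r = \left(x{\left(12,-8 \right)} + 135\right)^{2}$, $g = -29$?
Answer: $\frac{1}{22801} \approx 4.3858 \cdot 10^{-5}$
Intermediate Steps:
$N = -1$ ($N = \left(1 - 6\right) + 4 = -5 + 4 = -1$)
$A{\left(a \right)} = 1$ ($A{\left(a \right)} = \left(-1\right)^{2} = 1$)
$x{\left(I,d \right)} = 4 + I$
$r = 22801$ ($r = \left(\left(4 + 12\right) + 135\right)^{2} = \left(16 + 135\right)^{2} = 151^{2} = 22801$)
$\frac{A{\left(g \right)}}{r} = 1 \cdot \frac{1}{22801} = \frac{1}{22801}$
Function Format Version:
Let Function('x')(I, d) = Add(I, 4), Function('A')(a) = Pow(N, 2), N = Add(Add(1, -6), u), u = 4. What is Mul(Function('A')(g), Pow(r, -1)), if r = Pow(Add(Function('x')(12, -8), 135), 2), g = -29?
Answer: Rational(1, 22801) ≈ 4.3858e-5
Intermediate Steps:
N = -1 (N = Add(Add(1, -6), 4) = Add(-5, 4) = -1)
Function('A')(a) = 1 (Function('A')(a) = Pow(-1, 2) = 1)
Function('x')(I, d) = Add(4, I)
r = 22801 (r = Pow(Add(Add(4, 12), 135), 2) = Pow(Add(16, 135), 2) = Pow(151, 2) = 22801)
Mul(Function('A')(g), Pow(r, -1)) = Mul(1, Pow(22801, -1)) = Mul(1, Rational(1, 22801)) = Rational(1, 22801)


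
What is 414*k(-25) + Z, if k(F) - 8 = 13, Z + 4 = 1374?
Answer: 10064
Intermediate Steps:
Z = 1370 (Z = -4 + 1374 = 1370)
k(F) = 21 (k(F) = 8 + 13 = 21)
414*k(-25) + Z = 414*21 + 1370 = 8694 + 1370 = 10064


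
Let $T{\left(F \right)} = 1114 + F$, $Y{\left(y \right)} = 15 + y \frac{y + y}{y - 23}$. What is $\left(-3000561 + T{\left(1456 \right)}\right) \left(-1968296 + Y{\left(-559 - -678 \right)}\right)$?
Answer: $\frac{283200204176057}{48} \approx 5.9 \cdot 10^{12}$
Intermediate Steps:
$Y{\left(y \right)} = 15 + \frac{2 y^{2}}{-23 + y}$ ($Y{\left(y \right)} = 15 + y \frac{2 y}{-23 + y} = 15 + \frac{2 y^{2}}{-23 + y}$)
$\left(-3000561 + T{\left(1456 \right)}\right) \left(-1968296 + Y{\left(-559 - -678 \right)}\right) = \left(-3000561 + \left(1114 + 1456\right)\right) \left(-1968296 + \frac{-345 + 2 \left(-559 - -678\right)^{2} + 15 \left(-559 - -678\right)}{-23 - -119}\right) = \left(-3000561 + 2570\right) \left(-1968296 + \frac{-345 + 2 \left(-559 + 678\right)^{2} + 15 \left(-559 + 678\right)}{-23 + \left(-559 + 678\right)}\right) = - 2997991 \left(-1968296 + \frac{-345 + 2 \cdot 119^{2} + 15 \cdot 119}{-23 + 119}\right) = - 2997991 \left(-1968296 + \frac{-345 + 2 \cdot 14161 + 1785}{96}\right) = - 2997991 \left(-1968296 + \frac{-345 + 28322 + 1785}{96}\right) = - 2997991 \left(-1968296 + \frac{1}{96} \cdot 29762\right) = - 2997991 \left(-1968296 + \frac{14881}{48}\right) = \left(-2997991\right) \left(- \frac{94463327}{48}\right) = \frac{283200204176057}{48}$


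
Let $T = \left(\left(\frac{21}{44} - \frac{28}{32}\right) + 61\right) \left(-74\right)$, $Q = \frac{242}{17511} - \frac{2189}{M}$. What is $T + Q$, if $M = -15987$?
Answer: $- \frac{6137536992505}{1368636412} \approx -4484.4$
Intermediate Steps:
$Q = \frac{4688937}{31105373}$ ($Q = \frac{242}{17511} - \frac{2189}{-15987} = 242 \cdot \frac{1}{17511} - - \frac{2189}{15987} = \frac{242}{17511} + \frac{2189}{15987} = \frac{4688937}{31105373} \approx 0.15074$)
$T = - \frac{197321}{44}$ ($T = \left(\left(21 \cdot \frac{1}{44} - \frac{7}{8}\right) + 61\right) \left(-74\right) = \left(\left(\frac{21}{44} - \frac{7}{8}\right) + 61\right) \left(-74\right) = \left(- \frac{35}{88} + 61\right) \left(-74\right) = \frac{5333}{88} \left(-74\right) = - \frac{197321}{44} \approx -4484.6$)
$T + Q = - \frac{197321}{44} + \frac{4688937}{31105373} = - \frac{6137536992505}{1368636412}$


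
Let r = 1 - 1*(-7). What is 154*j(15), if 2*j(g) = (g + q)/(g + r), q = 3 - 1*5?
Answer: 1001/23 ≈ 43.522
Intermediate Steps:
r = 8 (r = 1 + 7 = 8)
q = -2 (q = 3 - 5 = -2)
j(g) = (-2 + g)/(2*(8 + g)) (j(g) = ((g - 2)/(g + 8))/2 = ((-2 + g)/(8 + g))/2 = (-2 + g)/(2*(8 + g)))
154*j(15) = 154*((-2 + 15)/(2*(8 + 15))) = 154*((½)*13/23) = 154*((½)*(1/23)*13) = 154*(13/46) = 1001/23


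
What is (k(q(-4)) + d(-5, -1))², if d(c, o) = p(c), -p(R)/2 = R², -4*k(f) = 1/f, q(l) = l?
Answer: 638401/256 ≈ 2493.8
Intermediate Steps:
k(f) = -1/(4*f)
p(R) = -2*R²
d(c, o) = -2*c²
(k(q(-4)) + d(-5, -1))² = (-¼/(-4) - 2*(-5)²)² = (-¼*(-¼) - 2*25)² = (1/16 - 50)² = (-799/16)² = 638401/256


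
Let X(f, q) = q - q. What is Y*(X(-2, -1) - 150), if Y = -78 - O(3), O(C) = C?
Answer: 12150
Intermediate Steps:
X(f, q) = 0
Y = -81 (Y = -78 - 1*3 = -78 - 3 = -81)
Y*(X(-2, -1) - 150) = -81*(0 - 150) = -81*(-150) = 12150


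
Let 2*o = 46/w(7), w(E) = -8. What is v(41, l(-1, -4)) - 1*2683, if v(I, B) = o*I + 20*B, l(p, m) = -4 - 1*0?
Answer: -23047/8 ≈ -2880.9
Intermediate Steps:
l(p, m) = -4 (l(p, m) = -4 + 0 = -4)
o = -23/8 (o = (46/(-8))/2 = (46*(-⅛))/2 = (½)*(-23/4) = -23/8 ≈ -2.8750)
v(I, B) = 20*B - 23*I/8 (v(I, B) = -23*I/8 + 20*B = 20*B - 23*I/8)
v(41, l(-1, -4)) - 1*2683 = (20*(-4) - 23/8*41) - 1*2683 = (-80 - 943/8) - 2683 = -1583/8 - 2683 = -23047/8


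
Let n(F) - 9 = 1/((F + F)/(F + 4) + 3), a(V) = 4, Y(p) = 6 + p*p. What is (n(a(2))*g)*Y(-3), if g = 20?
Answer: 2775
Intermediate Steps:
Y(p) = 6 + p²
n(F) = 9 + 1/(3 + 2*F/(4 + F)) (n(F) = 9 + 1/((F + F)/(F + 4) + 3) = 9 + 1/((2*F)/(4 + F) + 3) = 9 + 1/(2*F/(4 + F) + 3) = 9 + 1/(3 + 2*F/(4 + F)))
(n(a(2))*g)*Y(-3) = ((2*(56 + 23*4)/(12 + 5*4))*20)*(6 + (-3)²) = ((2*(56 + 92)/(12 + 20))*20)*(6 + 9) = ((2*148/32)*20)*15 = ((2*(1/32)*148)*20)*15 = ((37/4)*20)*15 = 185*15 = 2775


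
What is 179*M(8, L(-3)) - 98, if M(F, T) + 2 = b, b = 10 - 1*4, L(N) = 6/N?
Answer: 618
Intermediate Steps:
b = 6 (b = 10 - 4 = 6)
M(F, T) = 4 (M(F, T) = -2 + 6 = 4)
179*M(8, L(-3)) - 98 = 179*4 - 98 = 716 - 98 = 618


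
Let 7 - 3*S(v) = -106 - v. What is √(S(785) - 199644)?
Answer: I*√1794102/3 ≈ 446.48*I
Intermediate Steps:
S(v) = 113/3 + v/3 (S(v) = 7/3 - (-106 - v)/3 = 7/3 + (106/3 + v/3) = 113/3 + v/3)
√(S(785) - 199644) = √((113/3 + (⅓)*785) - 199644) = √((113/3 + 785/3) - 199644) = √(898/3 - 199644) = √(-598034/3) = I*√1794102/3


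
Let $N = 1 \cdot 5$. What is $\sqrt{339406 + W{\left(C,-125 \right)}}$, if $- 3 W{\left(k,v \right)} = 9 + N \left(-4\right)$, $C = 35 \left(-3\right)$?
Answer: $\frac{\sqrt{3054687}}{3} \approx 582.59$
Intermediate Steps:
$N = 5$
$C = -105$
$W{\left(k,v \right)} = \frac{11}{3}$ ($W{\left(k,v \right)} = - \frac{9 + 5 \left(-4\right)}{3} = - \frac{9 - 20}{3} = \left(- \frac{1}{3}\right) \left(-11\right) = \frac{11}{3}$)
$\sqrt{339406 + W{\left(C,-125 \right)}} = \sqrt{339406 + \frac{11}{3}} = \sqrt{\frac{1018229}{3}} = \frac{\sqrt{3054687}}{3}$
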